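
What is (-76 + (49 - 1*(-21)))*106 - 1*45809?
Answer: -46445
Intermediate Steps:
(-76 + (49 - 1*(-21)))*106 - 1*45809 = (-76 + (49 + 21))*106 - 45809 = (-76 + 70)*106 - 45809 = -6*106 - 45809 = -636 - 45809 = -46445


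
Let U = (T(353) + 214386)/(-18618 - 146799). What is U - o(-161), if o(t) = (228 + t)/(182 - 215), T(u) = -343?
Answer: 1339840/1819587 ≈ 0.73634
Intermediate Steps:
o(t) = -76/11 - t/33 (o(t) = (228 + t)/(-33) = (228 + t)*(-1/33) = -76/11 - t/33)
U = -214043/165417 (U = (-343 + 214386)/(-18618 - 146799) = 214043/(-165417) = 214043*(-1/165417) = -214043/165417 ≈ -1.2940)
U - o(-161) = -214043/165417 - (-76/11 - 1/33*(-161)) = -214043/165417 - (-76/11 + 161/33) = -214043/165417 - 1*(-67/33) = -214043/165417 + 67/33 = 1339840/1819587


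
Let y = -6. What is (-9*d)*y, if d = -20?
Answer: -1080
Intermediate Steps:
(-9*d)*y = -9*(-20)*(-6) = 180*(-6) = -1080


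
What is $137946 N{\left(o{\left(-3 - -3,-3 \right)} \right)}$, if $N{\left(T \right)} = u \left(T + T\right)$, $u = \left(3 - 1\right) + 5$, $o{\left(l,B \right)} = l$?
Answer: $0$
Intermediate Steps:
$u = 7$ ($u = 2 + 5 = 7$)
$N{\left(T \right)} = 14 T$ ($N{\left(T \right)} = 7 \left(T + T\right) = 7 \cdot 2 T = 14 T$)
$137946 N{\left(o{\left(-3 - -3,-3 \right)} \right)} = 137946 \cdot 14 \left(-3 - -3\right) = 137946 \cdot 14 \left(-3 + 3\right) = 137946 \cdot 14 \cdot 0 = 137946 \cdot 0 = 0$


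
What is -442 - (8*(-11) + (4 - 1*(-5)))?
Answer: -363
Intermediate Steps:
-442 - (8*(-11) + (4 - 1*(-5))) = -442 - (-88 + (4 + 5)) = -442 - (-88 + 9) = -442 - 1*(-79) = -442 + 79 = -363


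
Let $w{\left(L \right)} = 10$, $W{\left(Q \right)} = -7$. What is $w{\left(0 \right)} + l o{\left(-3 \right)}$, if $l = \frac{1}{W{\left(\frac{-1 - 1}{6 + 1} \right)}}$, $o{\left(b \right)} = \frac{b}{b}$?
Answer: $\frac{69}{7} \approx 9.8571$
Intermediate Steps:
$o{\left(b \right)} = 1$
$l = - \frac{1}{7}$ ($l = \frac{1}{-7} = - \frac{1}{7} \approx -0.14286$)
$w{\left(0 \right)} + l o{\left(-3 \right)} = 10 - \frac{1}{7} = \frac{69}{7}$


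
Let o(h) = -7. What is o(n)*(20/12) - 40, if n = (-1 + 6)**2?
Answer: -155/3 ≈ -51.667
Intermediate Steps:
n = 25 (n = 5**2 = 25)
o(n)*(20/12) - 40 = -140/12 - 40 = -7*5/3 - 40 = -35/3 - 40 = -155/3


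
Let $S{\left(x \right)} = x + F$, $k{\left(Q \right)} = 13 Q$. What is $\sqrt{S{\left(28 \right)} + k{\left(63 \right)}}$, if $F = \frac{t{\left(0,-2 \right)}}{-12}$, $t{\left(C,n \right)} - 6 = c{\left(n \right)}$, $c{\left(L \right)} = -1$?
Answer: $\frac{\sqrt{30477}}{6} \approx 29.096$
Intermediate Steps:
$t{\left(C,n \right)} = 5$ ($t{\left(C,n \right)} = 6 - 1 = 5$)
$F = - \frac{5}{12}$ ($F = \frac{5}{-12} = 5 \left(- \frac{1}{12}\right) = - \frac{5}{12} \approx -0.41667$)
$S{\left(x \right)} = - \frac{5}{12} + x$ ($S{\left(x \right)} = x - \frac{5}{12} = - \frac{5}{12} + x$)
$\sqrt{S{\left(28 \right)} + k{\left(63 \right)}} = \sqrt{\left(- \frac{5}{12} + 28\right) + 13 \cdot 63} = \sqrt{\frac{331}{12} + 819} = \sqrt{\frac{10159}{12}} = \frac{\sqrt{30477}}{6}$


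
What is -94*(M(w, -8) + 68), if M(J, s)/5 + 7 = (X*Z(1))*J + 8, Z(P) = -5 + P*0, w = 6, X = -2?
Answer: -35062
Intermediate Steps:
Z(P) = -5 (Z(P) = -5 + 0 = -5)
M(J, s) = 5 + 50*J (M(J, s) = -35 + 5*((-2*(-5))*J + 8) = -35 + 5*(10*J + 8) = -35 + 5*(8 + 10*J) = -35 + (40 + 50*J) = 5 + 50*J)
-94*(M(w, -8) + 68) = -94*((5 + 50*6) + 68) = -94*((5 + 300) + 68) = -94*(305 + 68) = -94*373 = -35062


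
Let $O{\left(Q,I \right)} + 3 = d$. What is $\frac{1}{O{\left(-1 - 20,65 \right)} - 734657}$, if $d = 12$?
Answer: $- \frac{1}{734648} \approx -1.3612 \cdot 10^{-6}$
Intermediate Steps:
$O{\left(Q,I \right)} = 9$ ($O{\left(Q,I \right)} = -3 + 12 = 9$)
$\frac{1}{O{\left(-1 - 20,65 \right)} - 734657} = \frac{1}{9 - 734657} = \frac{1}{-734648} = - \frac{1}{734648}$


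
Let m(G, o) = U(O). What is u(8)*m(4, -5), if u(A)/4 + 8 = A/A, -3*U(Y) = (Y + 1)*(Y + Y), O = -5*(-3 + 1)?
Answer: 6160/3 ≈ 2053.3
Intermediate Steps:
O = 10 (O = -5*(-2) = 10)
U(Y) = -2*Y*(1 + Y)/3 (U(Y) = -(Y + 1)*(Y + Y)/3 = -(1 + Y)*2*Y/3 = -2*Y*(1 + Y)/3)
u(A) = -28 (u(A) = -32 + 4*(A/A) = -32 + 4*1 = -32 + 4 = -28)
m(G, o) = -220/3 (m(G, o) = -⅔*10*(1 + 10) = -⅔*10*11 = -220/3)
u(8)*m(4, -5) = -28*(-220/3) = 6160/3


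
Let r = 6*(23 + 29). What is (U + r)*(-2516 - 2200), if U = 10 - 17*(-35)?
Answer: -4324572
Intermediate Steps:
U = 605 (U = 10 + 595 = 605)
r = 312 (r = 6*52 = 312)
(U + r)*(-2516 - 2200) = (605 + 312)*(-2516 - 2200) = 917*(-4716) = -4324572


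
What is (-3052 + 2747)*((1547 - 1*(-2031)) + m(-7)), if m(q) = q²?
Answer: -1106235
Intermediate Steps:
(-3052 + 2747)*((1547 - 1*(-2031)) + m(-7)) = (-3052 + 2747)*((1547 - 1*(-2031)) + (-7)²) = -305*((1547 + 2031) + 49) = -305*(3578 + 49) = -305*3627 = -1106235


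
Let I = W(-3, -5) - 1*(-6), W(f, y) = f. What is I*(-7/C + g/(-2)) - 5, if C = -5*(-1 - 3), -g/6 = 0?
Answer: -121/20 ≈ -6.0500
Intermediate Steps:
g = 0 (g = -6*0 = 0)
C = 20 (C = -5*(-4) = 20)
I = 3 (I = -3 - 1*(-6) = -3 + 6 = 3)
I*(-7/C + g/(-2)) - 5 = 3*(-7/20 + 0/(-2)) - 5 = 3*(-7*1/20 + 0*(-½)) - 5 = 3*(-7/20 + 0) - 5 = 3*(-7/20) - 5 = -21/20 - 5 = -121/20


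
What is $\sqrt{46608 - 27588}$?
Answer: $2 \sqrt{4755} \approx 137.91$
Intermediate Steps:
$\sqrt{46608 - 27588} = \sqrt{19020} = 2 \sqrt{4755}$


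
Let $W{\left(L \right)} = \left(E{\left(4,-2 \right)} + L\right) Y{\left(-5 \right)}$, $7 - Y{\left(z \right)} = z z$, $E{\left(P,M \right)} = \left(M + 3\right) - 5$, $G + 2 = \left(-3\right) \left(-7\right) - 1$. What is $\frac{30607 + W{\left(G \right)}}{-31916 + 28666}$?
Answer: $- \frac{467}{50} \approx -9.34$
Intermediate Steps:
$G = 18$ ($G = -2 - -20 = -2 + \left(21 - 1\right) = -2 + 20 = 18$)
$E{\left(P,M \right)} = -2 + M$ ($E{\left(P,M \right)} = \left(3 + M\right) - 5 = -2 + M$)
$Y{\left(z \right)} = 7 - z^{2}$ ($Y{\left(z \right)} = 7 - z z = 7 - z^{2}$)
$W{\left(L \right)} = 72 - 18 L$ ($W{\left(L \right)} = \left(\left(-2 - 2\right) + L\right) \left(7 - \left(-5\right)^{2}\right) = \left(-4 + L\right) \left(7 - 25\right) = \left(-4 + L\right) \left(-18\right) = 72 - 18 L$)
$\frac{30607 + W{\left(G \right)}}{-31916 + 28666} = \frac{30607 + \left(72 - 324\right)}{-31916 + 28666} = \frac{30607 + \left(72 - 324\right)}{-3250} = \left(30607 - 252\right) \left(- \frac{1}{3250}\right) = 30355 \left(- \frac{1}{3250}\right) = - \frac{467}{50}$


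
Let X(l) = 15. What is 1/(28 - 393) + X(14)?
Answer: 5474/365 ≈ 14.997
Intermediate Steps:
1/(28 - 393) + X(14) = 1/(28 - 393) + 15 = 1/(-365) + 15 = -1/365 + 15 = 5474/365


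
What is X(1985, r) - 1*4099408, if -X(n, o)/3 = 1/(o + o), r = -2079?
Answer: -5681779487/1386 ≈ -4.0994e+6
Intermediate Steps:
X(n, o) = -3/(2*o) (X(n, o) = -3/(o + o) = -3*1/(2*o) = -3/(2*o))
X(1985, r) - 1*4099408 = -3/2/(-2079) - 1*4099408 = -3/2*(-1/2079) - 4099408 = 1/1386 - 4099408 = -5681779487/1386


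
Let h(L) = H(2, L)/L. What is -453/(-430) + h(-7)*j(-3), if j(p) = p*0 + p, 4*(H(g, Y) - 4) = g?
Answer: 4488/1505 ≈ 2.9821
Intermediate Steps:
H(g, Y) = 4 + g/4
h(L) = 9/(2*L) (h(L) = (4 + (¼)*2)/L = (4 + ½)/L = 9/(2*L))
j(p) = p (j(p) = 0 + p = p)
-453/(-430) + h(-7)*j(-3) = -453/(-430) + ((9/2)/(-7))*(-3) = -453*(-1/430) + ((9/2)*(-⅐))*(-3) = 453/430 - 9/14*(-3) = 453/430 + 27/14 = 4488/1505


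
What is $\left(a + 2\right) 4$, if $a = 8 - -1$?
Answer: $44$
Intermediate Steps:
$a = 9$ ($a = 8 + 1 = 9$)
$\left(a + 2\right) 4 = \left(9 + 2\right) 4 = 11 \cdot 4 = 44$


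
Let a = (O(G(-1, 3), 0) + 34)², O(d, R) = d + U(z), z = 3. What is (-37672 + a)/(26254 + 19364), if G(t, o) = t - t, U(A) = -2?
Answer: -6108/7603 ≈ -0.80337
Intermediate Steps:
G(t, o) = 0
O(d, R) = -2 + d (O(d, R) = d - 2 = -2 + d)
a = 1024 (a = ((-2 + 0) + 34)² = (-2 + 34)² = 32² = 1024)
(-37672 + a)/(26254 + 19364) = (-37672 + 1024)/(26254 + 19364) = -36648/45618 = -36648*1/45618 = -6108/7603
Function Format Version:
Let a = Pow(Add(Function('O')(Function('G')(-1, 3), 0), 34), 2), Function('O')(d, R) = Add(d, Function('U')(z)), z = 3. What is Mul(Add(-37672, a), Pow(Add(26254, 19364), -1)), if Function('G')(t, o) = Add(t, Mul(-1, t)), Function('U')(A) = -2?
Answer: Rational(-6108, 7603) ≈ -0.80337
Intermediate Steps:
Function('G')(t, o) = 0
Function('O')(d, R) = Add(-2, d) (Function('O')(d, R) = Add(d, -2) = Add(-2, d))
a = 1024 (a = Pow(Add(Add(-2, 0), 34), 2) = Pow(Add(-2, 34), 2) = Pow(32, 2) = 1024)
Mul(Add(-37672, a), Pow(Add(26254, 19364), -1)) = Mul(Add(-37672, 1024), Pow(Add(26254, 19364), -1)) = Mul(-36648, Pow(45618, -1)) = Mul(-36648, Rational(1, 45618)) = Rational(-6108, 7603)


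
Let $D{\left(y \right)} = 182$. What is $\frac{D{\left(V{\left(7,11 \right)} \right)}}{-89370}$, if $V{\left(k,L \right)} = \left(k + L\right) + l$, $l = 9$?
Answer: $- \frac{91}{44685} \approx -0.0020365$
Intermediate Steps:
$V{\left(k,L \right)} = 9 + L + k$ ($V{\left(k,L \right)} = \left(k + L\right) + 9 = \left(L + k\right) + 9 = 9 + L + k$)
$\frac{D{\left(V{\left(7,11 \right)} \right)}}{-89370} = \frac{182}{-89370} = 182 \left(- \frac{1}{89370}\right) = - \frac{91}{44685}$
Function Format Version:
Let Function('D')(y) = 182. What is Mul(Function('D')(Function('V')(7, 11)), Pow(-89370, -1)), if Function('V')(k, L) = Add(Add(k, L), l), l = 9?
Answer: Rational(-91, 44685) ≈ -0.0020365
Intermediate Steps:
Function('V')(k, L) = Add(9, L, k) (Function('V')(k, L) = Add(Add(k, L), 9) = Add(Add(L, k), 9) = Add(9, L, k))
Mul(Function('D')(Function('V')(7, 11)), Pow(-89370, -1)) = Mul(182, Pow(-89370, -1)) = Mul(182, Rational(-1, 89370)) = Rational(-91, 44685)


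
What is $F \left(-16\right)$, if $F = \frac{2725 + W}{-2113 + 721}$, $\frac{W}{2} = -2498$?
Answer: $- \frac{757}{29} \approx -26.103$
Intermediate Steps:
$W = -4996$ ($W = 2 \left(-2498\right) = -4996$)
$F = \frac{757}{464}$ ($F = \frac{2725 - 4996}{-2113 + 721} = - \frac{2271}{-1392} = \left(-2271\right) \left(- \frac{1}{1392}\right) = \frac{757}{464} \approx 1.6315$)
$F \left(-16\right) = \frac{757}{464} \left(-16\right) = - \frac{757}{29}$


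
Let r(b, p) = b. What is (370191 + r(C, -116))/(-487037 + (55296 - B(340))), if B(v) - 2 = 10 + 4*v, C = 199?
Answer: -370390/433113 ≈ -0.85518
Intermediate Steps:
B(v) = 12 + 4*v (B(v) = 2 + (10 + 4*v) = 12 + 4*v)
(370191 + r(C, -116))/(-487037 + (55296 - B(340))) = (370191 + 199)/(-487037 + (55296 - (12 + 4*340))) = 370390/(-487037 + (55296 - (12 + 1360))) = 370390/(-487037 + (55296 - 1*1372)) = 370390/(-487037 + (55296 - 1372)) = 370390/(-487037 + 53924) = 370390/(-433113) = 370390*(-1/433113) = -370390/433113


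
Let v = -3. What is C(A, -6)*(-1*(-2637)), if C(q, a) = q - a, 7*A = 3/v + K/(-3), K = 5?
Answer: 103722/7 ≈ 14817.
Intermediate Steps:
A = -8/21 (A = (3/(-3) + 5/(-3))/7 = (3*(-⅓) + 5*(-⅓))/7 = (-1 - 5/3)/7 = (⅐)*(-8/3) = -8/21 ≈ -0.38095)
C(A, -6)*(-1*(-2637)) = (-8/21 - 1*(-6))*(-1*(-2637)) = (-8/21 + 6)*2637 = (118/21)*2637 = 103722/7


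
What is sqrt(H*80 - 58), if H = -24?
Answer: I*sqrt(1978) ≈ 44.475*I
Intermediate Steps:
sqrt(H*80 - 58) = sqrt(-24*80 - 58) = sqrt(-1920 - 58) = sqrt(-1978) = I*sqrt(1978)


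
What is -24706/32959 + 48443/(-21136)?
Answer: -2118818853/696621424 ≈ -3.0416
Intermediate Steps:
-24706/32959 + 48443/(-21136) = -24706*1/32959 + 48443*(-1/21136) = -24706/32959 - 48443/21136 = -2118818853/696621424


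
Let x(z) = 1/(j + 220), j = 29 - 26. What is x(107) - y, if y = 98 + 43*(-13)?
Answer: 102804/223 ≈ 461.00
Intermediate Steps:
j = 3
y = -461 (y = 98 - 559 = -461)
x(z) = 1/223 (x(z) = 1/(3 + 220) = 1/223)
x(107) - y = 1/223 - 1*(-461) = 1/223 + 461 = 102804/223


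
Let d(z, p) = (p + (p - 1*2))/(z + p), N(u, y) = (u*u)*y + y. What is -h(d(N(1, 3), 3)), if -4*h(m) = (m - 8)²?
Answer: 1156/81 ≈ 14.272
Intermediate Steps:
N(u, y) = y + y*u² (N(u, y) = u²*y + y = y*u² + y = y + y*u²)
d(z, p) = (-2 + 2*p)/(p + z) (d(z, p) = (p + (p - 2))/(p + z) = (p + (-2 + p))/(p + z) = (-2 + 2*p)/(p + z))
h(m) = -(-8 + m)²/4 (h(m) = -(m - 8)²/4 = -(-8 + m)²/4)
-h(d(N(1, 3), 3)) = -(-1)*(-8 + 2*(-1 + 3)/(3 + 3*(1 + 1²)))²/4 = -(-1)*(-8 + 2*2/(3 + 3*(1 + 1)))²/4 = -(-1)*(-8 + 2*2/(3 + 3*2))²/4 = -(-1)*(-8 + 2*2/(3 + 6))²/4 = -(-1)*(-8 + 2*2/9)²/4 = -(-1)*(-8 + 2*(⅑)*2)²/4 = -(-1)*(-8 + 4/9)²/4 = -(-1)*(-68/9)²/4 = -(-1)*4624/(4*81) = -1*(-1156/81) = 1156/81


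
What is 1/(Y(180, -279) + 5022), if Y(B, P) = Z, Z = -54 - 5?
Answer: 1/4963 ≈ 0.00020149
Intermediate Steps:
Z = -59
Y(B, P) = -59
1/(Y(180, -279) + 5022) = 1/(-59 + 5022) = 1/4963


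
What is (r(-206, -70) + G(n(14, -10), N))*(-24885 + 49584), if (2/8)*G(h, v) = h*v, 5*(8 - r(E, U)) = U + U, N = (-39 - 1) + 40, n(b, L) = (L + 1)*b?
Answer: 889164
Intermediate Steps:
n(b, L) = b*(1 + L) (n(b, L) = (1 + L)*b = b*(1 + L))
N = 0 (N = -40 + 40 = 0)
r(E, U) = 8 - 2*U/5 (r(E, U) = 8 - (U + U)/5 = 8 - 2*U/5)
G(h, v) = 4*h*v (G(h, v) = 4*(h*v) = 4*h*v)
(r(-206, -70) + G(n(14, -10), N))*(-24885 + 49584) = ((8 - ⅖*(-70)) + 4*(14*(1 - 10))*0)*(-24885 + 49584) = ((8 + 28) + 4*(14*(-9))*0)*24699 = (36 + 4*(-126)*0)*24699 = (36 + 0)*24699 = 36*24699 = 889164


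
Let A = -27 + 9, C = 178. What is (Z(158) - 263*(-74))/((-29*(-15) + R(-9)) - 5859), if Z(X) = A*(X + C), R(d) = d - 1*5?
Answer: -6707/2719 ≈ -2.4667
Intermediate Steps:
A = -18
R(d) = -5 + d (R(d) = d - 5 = -5 + d)
Z(X) = -3204 - 18*X (Z(X) = -18*(X + 178) = -18*(178 + X) = -3204 - 18*X)
(Z(158) - 263*(-74))/((-29*(-15) + R(-9)) - 5859) = ((-3204 - 18*158) - 263*(-74))/((-29*(-15) + (-5 - 9)) - 5859) = ((-3204 - 2844) + 19462)/((435 - 14) - 5859) = (-6048 + 19462)/(421 - 5859) = 13414/(-5438) = 13414*(-1/5438) = -6707/2719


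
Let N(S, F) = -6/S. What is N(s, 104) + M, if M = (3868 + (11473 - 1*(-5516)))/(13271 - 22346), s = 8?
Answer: -110653/36300 ≈ -3.0483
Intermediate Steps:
M = -20857/9075 (M = (3868 + (11473 + 5516))/(-9075) = (3868 + 16989)*(-1/9075) = 20857*(-1/9075) = -20857/9075 ≈ -2.2983)
N(s, 104) + M = -6/8 - 20857/9075 = -6*1/8 - 20857/9075 = -3/4 - 20857/9075 = -110653/36300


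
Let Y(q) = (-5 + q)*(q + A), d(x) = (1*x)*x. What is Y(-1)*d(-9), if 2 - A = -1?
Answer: -972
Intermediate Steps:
A = 3 (A = 2 - 1*(-1) = 2 + 1 = 3)
d(x) = x² (d(x) = x*x = x²)
Y(q) = (-5 + q)*(3 + q) (Y(q) = (-5 + q)*(q + 3) = (-5 + q)*(3 + q))
Y(-1)*d(-9) = (-15 + (-1)² - 2*(-1))*(-9)² = (-15 + 1 + 2)*81 = -12*81 = -972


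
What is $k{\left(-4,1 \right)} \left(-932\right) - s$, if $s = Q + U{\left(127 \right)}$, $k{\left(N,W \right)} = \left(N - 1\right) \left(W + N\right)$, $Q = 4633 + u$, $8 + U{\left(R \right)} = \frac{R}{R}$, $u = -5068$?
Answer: $-13538$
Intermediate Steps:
$U{\left(R \right)} = -7$ ($U{\left(R \right)} = -8 + \frac{R}{R} = -8 + 1 = -7$)
$Q = -435$ ($Q = 4633 - 5068 = -435$)
$k{\left(N,W \right)} = \left(-1 + N\right) \left(N + W\right)$
$s = -442$ ($s = -435 - 7 = -442$)
$k{\left(-4,1 \right)} \left(-932\right) - s = \left(\left(-4\right)^{2} - -4 - 1 - 4\right) \left(-932\right) - -442 = \left(16 + 4 - 1 - 4\right) \left(-932\right) + 442 = 15 \left(-932\right) + 442 = -13980 + 442 = -13538$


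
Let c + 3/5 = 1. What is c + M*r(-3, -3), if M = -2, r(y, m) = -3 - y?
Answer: ⅖ ≈ 0.40000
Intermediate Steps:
c = ⅖ (c = -⅗ + 1 = ⅖ ≈ 0.40000)
c + M*r(-3, -3) = ⅖ - 2*(-3 - 1*(-3)) = ⅖ - 2*(-3 + 3) = ⅖ - 2*0 = ⅖ + 0 = ⅖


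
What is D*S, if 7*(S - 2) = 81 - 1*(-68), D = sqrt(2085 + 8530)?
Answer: 163*sqrt(10615)/7 ≈ 2399.1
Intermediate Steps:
D = sqrt(10615) ≈ 103.03
S = 163/7 (S = 2 + (81 - 1*(-68))/7 = 2 + (81 + 68)/7 = 2 + (1/7)*149 = 2 + 149/7 = 163/7 ≈ 23.286)
D*S = sqrt(10615)*(163/7) = 163*sqrt(10615)/7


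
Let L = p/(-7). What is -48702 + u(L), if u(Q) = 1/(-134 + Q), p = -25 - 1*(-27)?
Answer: -45779887/940 ≈ -48702.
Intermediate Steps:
p = 2 (p = -25 + 27 = 2)
L = -2/7 (L = 2/(-7) = 2*(-⅐) = -2/7 ≈ -0.28571)
-48702 + u(L) = -48702 + 1/(-134 - 2/7) = -48702 + 1/(-940/7) = -48702 - 7/940 = -45779887/940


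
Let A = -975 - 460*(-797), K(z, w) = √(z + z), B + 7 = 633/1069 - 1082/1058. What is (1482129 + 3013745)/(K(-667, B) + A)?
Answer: 1643893848730/133696267359 - 4495874*I*√1334/133696267359 ≈ 12.296 - 0.0012282*I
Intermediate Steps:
B = -4201979/565501 (B = -7 + (633/1069 - 1082/1058) = -7 + (633*(1/1069) - 1082*1/1058) = -7 + (633/1069 - 541/529) = -7 - 243472/565501 = -4201979/565501 ≈ -7.4305)
K(z, w) = √2*√z (K(z, w) = √(2*z) = √2*√z)
A = 365645 (A = -975 + 366620 = 365645)
(1482129 + 3013745)/(K(-667, B) + A) = (1482129 + 3013745)/(√2*√(-667) + 365645) = 4495874/(√2*(I*√667) + 365645) = 4495874/(I*√1334 + 365645) = 4495874/(365645 + I*√1334)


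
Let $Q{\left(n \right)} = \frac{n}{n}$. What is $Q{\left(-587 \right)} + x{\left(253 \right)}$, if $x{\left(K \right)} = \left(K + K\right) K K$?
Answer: $32388555$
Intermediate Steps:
$Q{\left(n \right)} = 1$
$x{\left(K \right)} = 2 K^{3}$ ($x{\left(K \right)} = 2 K K K = 2 K^{2} K = 2 K^{3}$)
$Q{\left(-587 \right)} + x{\left(253 \right)} = 1 + 2 \cdot 253^{3} = 1 + 2 \cdot 16194277 = 1 + 32388554 = 32388555$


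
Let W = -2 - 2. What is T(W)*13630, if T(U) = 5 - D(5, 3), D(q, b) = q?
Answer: 0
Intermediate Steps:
W = -4
T(U) = 0 (T(U) = 5 - 1*5 = 5 - 5 = 0)
T(W)*13630 = 0*13630 = 0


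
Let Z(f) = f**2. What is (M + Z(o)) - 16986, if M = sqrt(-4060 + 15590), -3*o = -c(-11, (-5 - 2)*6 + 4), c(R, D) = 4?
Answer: -152858/9 + sqrt(11530) ≈ -16877.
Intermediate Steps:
o = 4/3 (o = -(-1)*4/3 = -1/3*(-4) = 4/3 ≈ 1.3333)
M = sqrt(11530) ≈ 107.38
(M + Z(o)) - 16986 = (sqrt(11530) + (4/3)**2) - 16986 = (sqrt(11530) + 16/9) - 16986 = (16/9 + sqrt(11530)) - 16986 = -152858/9 + sqrt(11530)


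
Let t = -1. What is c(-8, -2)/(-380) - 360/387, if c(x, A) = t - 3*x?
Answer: -16189/16340 ≈ -0.99076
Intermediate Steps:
c(x, A) = -1 - 3*x
c(-8, -2)/(-380) - 360/387 = (-1 - 3*(-8))/(-380) - 360/387 = (-1 + 24)*(-1/380) - 360*1/387 = 23*(-1/380) - 40/43 = -23/380 - 40/43 = -16189/16340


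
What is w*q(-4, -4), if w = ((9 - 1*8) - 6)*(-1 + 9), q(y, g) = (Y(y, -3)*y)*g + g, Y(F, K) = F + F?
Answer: 5280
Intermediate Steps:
Y(F, K) = 2*F
q(y, g) = g + 2*g*y**2 (q(y, g) = ((2*y)*y)*g + g = (2*y**2)*g + g = 2*g*y**2 + g = g + 2*g*y**2)
w = -40 (w = ((9 - 8) - 6)*8 = (1 - 6)*8 = -5*8 = -40)
w*q(-4, -4) = -(-160)*(1 + 2*(-4)**2) = -(-160)*(1 + 2*16) = -(-160)*(1 + 32) = -(-160)*33 = -40*(-132) = 5280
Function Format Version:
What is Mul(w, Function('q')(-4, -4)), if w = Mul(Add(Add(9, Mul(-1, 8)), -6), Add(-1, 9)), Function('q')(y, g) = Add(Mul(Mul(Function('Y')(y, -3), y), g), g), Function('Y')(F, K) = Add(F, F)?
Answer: 5280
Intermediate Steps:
Function('Y')(F, K) = Mul(2, F)
Function('q')(y, g) = Add(g, Mul(2, g, Pow(y, 2))) (Function('q')(y, g) = Add(Mul(Mul(Mul(2, y), y), g), g) = Add(Mul(Mul(2, Pow(y, 2)), g), g) = Add(Mul(2, g, Pow(y, 2)), g) = Add(g, Mul(2, g, Pow(y, 2))))
w = -40 (w = Mul(Add(Add(9, -8), -6), 8) = Mul(Add(1, -6), 8) = Mul(-5, 8) = -40)
Mul(w, Function('q')(-4, -4)) = Mul(-40, Mul(-4, Add(1, Mul(2, Pow(-4, 2))))) = Mul(-40, Mul(-4, Add(1, Mul(2, 16)))) = Mul(-40, Mul(-4, Add(1, 32))) = Mul(-40, Mul(-4, 33)) = Mul(-40, -132) = 5280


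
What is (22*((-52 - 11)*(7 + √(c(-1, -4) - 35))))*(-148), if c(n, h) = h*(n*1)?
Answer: 1435896 + 205128*I*√31 ≈ 1.4359e+6 + 1.1421e+6*I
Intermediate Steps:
c(n, h) = h*n
(22*((-52 - 11)*(7 + √(c(-1, -4) - 35))))*(-148) = (22*((-52 - 11)*(7 + √(-4*(-1) - 35))))*(-148) = (22*(-63*(7 + √(4 - 35))))*(-148) = (22*(-63*(7 + √(-31))))*(-148) = (22*(-63*(7 + I*√31)))*(-148) = (22*(-441 - 63*I*√31))*(-148) = (-9702 - 1386*I*√31)*(-148) = 1435896 + 205128*I*√31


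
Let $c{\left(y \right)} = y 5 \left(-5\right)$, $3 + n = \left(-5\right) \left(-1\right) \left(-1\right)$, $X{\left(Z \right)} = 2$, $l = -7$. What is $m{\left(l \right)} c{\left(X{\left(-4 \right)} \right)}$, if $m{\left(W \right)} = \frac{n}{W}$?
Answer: $- \frac{400}{7} \approx -57.143$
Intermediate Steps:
$n = -8$ ($n = -3 + \left(-5\right) \left(-1\right) \left(-1\right) = -3 + 5 \left(-1\right) = -3 - 5 = -8$)
$m{\left(W \right)} = - \frac{8}{W}$
$c{\left(y \right)} = - 25 y$ ($c{\left(y \right)} = 5 y \left(-5\right) = - 25 y$)
$m{\left(l \right)} c{\left(X{\left(-4 \right)} \right)} = - \frac{8}{-7} \left(\left(-25\right) 2\right) = \left(-8\right) \left(- \frac{1}{7}\right) \left(-50\right) = \frac{8}{7} \left(-50\right) = - \frac{400}{7}$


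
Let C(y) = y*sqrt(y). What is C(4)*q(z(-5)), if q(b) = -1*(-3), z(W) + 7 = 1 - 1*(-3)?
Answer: 24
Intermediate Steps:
C(y) = y**(3/2)
z(W) = -3 (z(W) = -7 + (1 - 1*(-3)) = -7 + (1 + 3) = -7 + 4 = -3)
q(b) = 3
C(4)*q(z(-5)) = 4**(3/2)*3 = 8*3 = 24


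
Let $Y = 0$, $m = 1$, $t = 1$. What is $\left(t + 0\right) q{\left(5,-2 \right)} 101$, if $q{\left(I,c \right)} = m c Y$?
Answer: $0$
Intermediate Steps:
$q{\left(I,c \right)} = 0$ ($q{\left(I,c \right)} = 1 c 0 = c 0 = 0$)
$\left(t + 0\right) q{\left(5,-2 \right)} 101 = \left(1 + 0\right) 0 \cdot 101 = 1 \cdot 0 \cdot 101 = 0 \cdot 101 = 0$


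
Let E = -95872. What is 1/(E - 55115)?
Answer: -1/150987 ≈ -6.6231e-6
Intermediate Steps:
1/(E - 55115) = 1/(-95872 - 55115) = 1/(-150987) = -1/150987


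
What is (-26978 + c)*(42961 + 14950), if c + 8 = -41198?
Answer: -3948603624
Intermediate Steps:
c = -41206 (c = -8 - 41198 = -41206)
(-26978 + c)*(42961 + 14950) = (-26978 - 41206)*(42961 + 14950) = -68184*57911 = -3948603624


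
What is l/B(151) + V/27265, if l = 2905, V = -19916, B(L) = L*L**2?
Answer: -68490607291/93872059015 ≈ -0.72962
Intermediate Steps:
B(L) = L**3
l/B(151) + V/27265 = 2905/(151**3) - 19916/27265 = 2905/3442951 - 19916*1/27265 = 2905*(1/3442951) - 19916/27265 = 2905/3442951 - 19916/27265 = -68490607291/93872059015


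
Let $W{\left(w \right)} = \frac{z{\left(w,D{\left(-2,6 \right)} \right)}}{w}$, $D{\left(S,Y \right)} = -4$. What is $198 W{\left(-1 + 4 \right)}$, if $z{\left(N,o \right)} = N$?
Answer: $198$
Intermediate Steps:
$W{\left(w \right)} = 1$ ($W{\left(w \right)} = \frac{w}{w} = 1$)
$198 W{\left(-1 + 4 \right)} = 198 \cdot 1 = 198$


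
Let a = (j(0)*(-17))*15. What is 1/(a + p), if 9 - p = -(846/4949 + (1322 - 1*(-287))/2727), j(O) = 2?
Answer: -133623/66843440 ≈ -0.0019990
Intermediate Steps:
p = 1304290/133623 (p = 9 - (-1)*(846/4949 + (1322 - 1*(-287))/2727) = 9 - (-1)*(846*(1/4949) + (1322 + 287)*(1/2727)) = 9 - (-1)*(846/4949 + 1609*(1/2727)) = 9 - (-1)*(846/4949 + 1609/2727) = 9 - (-1)*101683/133623 = 9 - 1*(-101683/133623) = 9 + 101683/133623 = 1304290/133623 ≈ 9.7610)
a = -510 (a = (2*(-17))*15 = -34*15 = -510)
1/(a + p) = 1/(-510 + 1304290/133623) = 1/(-66843440/133623) = -133623/66843440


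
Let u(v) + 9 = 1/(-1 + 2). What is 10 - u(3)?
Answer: 18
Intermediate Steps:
u(v) = -8 (u(v) = -9 + 1/(-1 + 2) = -9 + 1/1 = -9 + 1 = -8)
10 - u(3) = 10 - 1*(-8) = 10 + 8 = 18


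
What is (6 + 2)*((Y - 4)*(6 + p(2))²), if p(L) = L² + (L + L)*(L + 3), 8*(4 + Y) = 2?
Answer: -55800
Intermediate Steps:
Y = -15/4 (Y = -4 + (⅛)*2 = -4 + ¼ = -15/4 ≈ -3.7500)
p(L) = L² + 2*L*(3 + L) (p(L) = L² + (2*L)*(3 + L) = L² + 2*L*(3 + L))
(6 + 2)*((Y - 4)*(6 + p(2))²) = (6 + 2)*((-15/4 - 4)*(6 + 3*2*(2 + 2))²) = 8*(-31*(6 + 3*2*4)²/4) = 8*(-31*(6 + 24)²/4) = 8*(-31/4*30²) = 8*(-31/4*900) = 8*(-6975) = -55800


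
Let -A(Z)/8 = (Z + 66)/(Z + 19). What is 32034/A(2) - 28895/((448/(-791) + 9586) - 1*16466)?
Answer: -16289424763/13217568 ≈ -1232.4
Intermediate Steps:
A(Z) = -8*(66 + Z)/(19 + Z) (A(Z) = -8*(Z + 66)/(Z + 19) = -8*(66 + Z)/(19 + Z))
32034/A(2) - 28895/((448/(-791) + 9586) - 1*16466) = 32034/((8*(-66 - 1*2)/(19 + 2))) - 28895/((448/(-791) + 9586) - 1*16466) = 32034/((8*(-66 - 2)/21)) - 28895/((448*(-1/791) + 9586) - 16466) = 32034/((8*(1/21)*(-68))) - 28895/((-64/113 + 9586) - 16466) = 32034/(-544/21) - 28895/(1083154/113 - 16466) = 32034*(-21/544) - 28895/(-777504/113) = -336357/272 - 28895*(-113/777504) = -336357/272 + 3265135/777504 = -16289424763/13217568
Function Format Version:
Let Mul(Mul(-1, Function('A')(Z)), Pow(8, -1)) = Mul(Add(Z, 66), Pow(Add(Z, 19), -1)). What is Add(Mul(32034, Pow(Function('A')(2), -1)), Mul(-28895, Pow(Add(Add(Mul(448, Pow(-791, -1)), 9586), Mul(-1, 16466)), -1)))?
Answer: Rational(-16289424763, 13217568) ≈ -1232.4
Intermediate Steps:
Function('A')(Z) = Mul(-8, Pow(Add(19, Z), -1), Add(66, Z)) (Function('A')(Z) = Mul(-8, Mul(Add(Z, 66), Pow(Add(Z, 19), -1))) = Mul(-8, Mul(Add(66, Z), Pow(Add(19, Z), -1))) = Mul(-8, Mul(Pow(Add(19, Z), -1), Add(66, Z))) = Mul(-8, Pow(Add(19, Z), -1), Add(66, Z)))
Add(Mul(32034, Pow(Function('A')(2), -1)), Mul(-28895, Pow(Add(Add(Mul(448, Pow(-791, -1)), 9586), Mul(-1, 16466)), -1))) = Add(Mul(32034, Pow(Mul(8, Pow(Add(19, 2), -1), Add(-66, Mul(-1, 2))), -1)), Mul(-28895, Pow(Add(Add(Mul(448, Pow(-791, -1)), 9586), Mul(-1, 16466)), -1))) = Add(Mul(32034, Pow(Mul(8, Pow(21, -1), Add(-66, -2)), -1)), Mul(-28895, Pow(Add(Add(Mul(448, Rational(-1, 791)), 9586), -16466), -1))) = Add(Mul(32034, Pow(Mul(8, Rational(1, 21), -68), -1)), Mul(-28895, Pow(Add(Add(Rational(-64, 113), 9586), -16466), -1))) = Add(Mul(32034, Pow(Rational(-544, 21), -1)), Mul(-28895, Pow(Add(Rational(1083154, 113), -16466), -1))) = Add(Mul(32034, Rational(-21, 544)), Mul(-28895, Pow(Rational(-777504, 113), -1))) = Add(Rational(-336357, 272), Mul(-28895, Rational(-113, 777504))) = Add(Rational(-336357, 272), Rational(3265135, 777504)) = Rational(-16289424763, 13217568)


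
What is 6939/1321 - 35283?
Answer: -46601904/1321 ≈ -35278.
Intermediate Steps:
6939/1321 - 35283 = -46601904/1321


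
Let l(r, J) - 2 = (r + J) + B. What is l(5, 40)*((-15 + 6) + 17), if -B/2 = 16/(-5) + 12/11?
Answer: 22536/55 ≈ 409.75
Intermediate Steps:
B = 232/55 (B = -2*(16/(-5) + 12/11) = -2*(16*(-1/5) + 12*(1/11)) = -2*(-16/5 + 12/11) = -2*(-116/55) = 232/55 ≈ 4.2182)
l(r, J) = 342/55 + J + r (l(r, J) = 2 + ((r + J) + 232/55) = 2 + ((J + r) + 232/55) = 2 + (232/55 + J + r) = 342/55 + J + r)
l(5, 40)*((-15 + 6) + 17) = (342/55 + 40 + 5)*((-15 + 6) + 17) = 2817*(-9 + 17)/55 = (2817/55)*8 = 22536/55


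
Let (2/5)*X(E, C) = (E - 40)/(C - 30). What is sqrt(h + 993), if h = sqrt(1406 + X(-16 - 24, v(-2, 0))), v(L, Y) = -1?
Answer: sqrt(954273 + 31*sqrt(1357366))/31 ≈ 32.103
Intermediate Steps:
X(E, C) = 5*(-40 + E)/(2*(-30 + C)) (X(E, C) = 5*((E - 40)/(C - 30))/2 = 5*((-40 + E)/(-30 + C))/2 = 5*(-40 + E)/(2*(-30 + C)))
h = sqrt(1357366)/31 (h = sqrt(1406 + 5*(-40 + (-16 - 24))/(2*(-30 - 1))) = sqrt(1406 + (5/2)*(-40 - 40)/(-31)) = sqrt(1406 + (5/2)*(-1/31)*(-80)) = sqrt(1406 + 200/31) = sqrt(43786/31) = sqrt(1357366)/31 ≈ 37.583)
sqrt(h + 993) = sqrt(sqrt(1357366)/31 + 993) = sqrt(993 + sqrt(1357366)/31)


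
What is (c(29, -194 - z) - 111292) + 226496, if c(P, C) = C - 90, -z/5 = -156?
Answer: 114140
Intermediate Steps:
z = 780 (z = -5*(-156) = 780)
c(P, C) = -90 + C
(c(29, -194 - z) - 111292) + 226496 = ((-90 + (-194 - 1*780)) - 111292) + 226496 = ((-90 + (-194 - 780)) - 111292) + 226496 = ((-90 - 974) - 111292) + 226496 = (-1064 - 111292) + 226496 = -112356 + 226496 = 114140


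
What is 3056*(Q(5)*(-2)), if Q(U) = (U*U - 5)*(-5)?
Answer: 611200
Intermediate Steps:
Q(U) = 25 - 5*U**2 (Q(U) = (U**2 - 5)*(-5) = (-5 + U**2)*(-5) = 25 - 5*U**2)
3056*(Q(5)*(-2)) = 3056*((25 - 5*5**2)*(-2)) = 3056*((25 - 5*25)*(-2)) = 3056*((25 - 125)*(-2)) = 3056*(-100*(-2)) = 3056*200 = 611200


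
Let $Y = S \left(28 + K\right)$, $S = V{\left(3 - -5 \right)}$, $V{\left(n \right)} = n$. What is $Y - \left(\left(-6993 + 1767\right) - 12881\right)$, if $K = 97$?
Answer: $19107$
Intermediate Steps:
$S = 8$ ($S = 3 - -5 = 3 + 5 = 8$)
$Y = 1000$ ($Y = 8 \left(28 + 97\right) = 8 \cdot 125 = 1000$)
$Y - \left(\left(-6993 + 1767\right) - 12881\right) = 1000 - \left(\left(-6993 + 1767\right) - 12881\right) = 1000 - \left(-5226 - 12881\right) = 1000 - -18107 = 1000 + 18107 = 19107$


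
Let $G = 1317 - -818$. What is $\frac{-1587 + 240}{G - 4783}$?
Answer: $\frac{1347}{2648} \approx 0.50869$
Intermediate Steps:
$G = 2135$ ($G = 1317 + 818 = 2135$)
$\frac{-1587 + 240}{G - 4783} = \frac{-1587 + 240}{2135 - 4783} = - \frac{1347}{-2648} = \left(-1347\right) \left(- \frac{1}{2648}\right) = \frac{1347}{2648}$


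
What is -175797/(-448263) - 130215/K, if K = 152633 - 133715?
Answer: -2038697737/314082942 ≈ -6.4910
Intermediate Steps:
K = 18918
-175797/(-448263) - 130215/K = -175797/(-448263) - 130215/18918 = -175797*(-1/448263) - 130215*1/18918 = 19533/49807 - 43405/6306 = -2038697737/314082942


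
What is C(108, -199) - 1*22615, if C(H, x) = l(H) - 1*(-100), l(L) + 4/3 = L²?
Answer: -32557/3 ≈ -10852.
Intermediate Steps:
l(L) = -4/3 + L²
C(H, x) = 296/3 + H² (C(H, x) = (-4/3 + H²) - 1*(-100) = (-4/3 + H²) + 100 = 296/3 + H²)
C(108, -199) - 1*22615 = (296/3 + 108²) - 1*22615 = (296/3 + 11664) - 22615 = 35288/3 - 22615 = -32557/3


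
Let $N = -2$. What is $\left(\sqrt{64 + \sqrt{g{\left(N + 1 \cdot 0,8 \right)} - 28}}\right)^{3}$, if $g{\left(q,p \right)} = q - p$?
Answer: $\left(64 + i \sqrt{38}\right)^{\frac{3}{2}} \approx 510.22 + 74.001 i$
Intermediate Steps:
$\left(\sqrt{64 + \sqrt{g{\left(N + 1 \cdot 0,8 \right)} - 28}}\right)^{3} = \left(\sqrt{64 + \sqrt{\left(\left(-2 + 1 \cdot 0\right) - 8\right) - 28}}\right)^{3} = \left(\sqrt{64 + \sqrt{\left(\left(-2 + 0\right) - 8\right) - 28}}\right)^{3} = \left(\sqrt{64 + \sqrt{\left(-2 - 8\right) - 28}}\right)^{3} = \left(\sqrt{64 + \sqrt{-10 - 28}}\right)^{3} = \left(\sqrt{64 + \sqrt{-38}}\right)^{3} = \left(\sqrt{64 + i \sqrt{38}}\right)^{3} = \left(64 + i \sqrt{38}\right)^{\frac{3}{2}}$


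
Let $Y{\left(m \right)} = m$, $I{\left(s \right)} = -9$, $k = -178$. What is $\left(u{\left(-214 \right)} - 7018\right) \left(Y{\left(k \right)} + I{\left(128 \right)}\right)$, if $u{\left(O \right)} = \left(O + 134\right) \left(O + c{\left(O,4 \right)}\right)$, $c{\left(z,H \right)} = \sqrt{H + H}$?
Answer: $-1889074 + 29920 \sqrt{2} \approx -1.8468 \cdot 10^{6}$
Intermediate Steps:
$c{\left(z,H \right)} = \sqrt{2} \sqrt{H}$ ($c{\left(z,H \right)} = \sqrt{2 H} = \sqrt{2} \sqrt{H}$)
$u{\left(O \right)} = \left(134 + O\right) \left(O + 2 \sqrt{2}\right)$ ($u{\left(O \right)} = \left(O + 134\right) \left(O + \sqrt{2} \sqrt{4}\right) = \left(134 + O\right) \left(O + \sqrt{2} \cdot 2\right) = \left(134 + O\right) \left(O + 2 \sqrt{2}\right)$)
$\left(u{\left(-214 \right)} - 7018\right) \left(Y{\left(k \right)} + I{\left(128 \right)}\right) = \left(\left(\left(-214\right)^{2} + 134 \left(-214\right) + 268 \sqrt{2} + 2 \left(-214\right) \sqrt{2}\right) - 7018\right) \left(-178 - 9\right) = \left(\left(45796 - 28676 + 268 \sqrt{2} - 428 \sqrt{2}\right) - 7018\right) \left(-187\right) = \left(\left(17120 - 160 \sqrt{2}\right) - 7018\right) \left(-187\right) = \left(10102 - 160 \sqrt{2}\right) \left(-187\right) = -1889074 + 29920 \sqrt{2}$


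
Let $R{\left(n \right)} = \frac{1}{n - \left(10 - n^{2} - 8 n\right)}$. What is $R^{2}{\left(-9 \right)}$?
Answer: $\frac{1}{100} \approx 0.01$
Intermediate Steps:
$R{\left(n \right)} = \frac{1}{-10 + n^{2} + 9 n}$ ($R{\left(n \right)} = \frac{1}{n + \left(-10 + n^{2} + 8 n\right)} = \frac{1}{-10 + n^{2} + 9 n}$)
$R^{2}{\left(-9 \right)} = \left(\frac{1}{-10 + \left(-9\right)^{2} + 9 \left(-9\right)}\right)^{2} = \left(\frac{1}{-10 + 81 - 81}\right)^{2} = \left(\frac{1}{-10}\right)^{2} = \left(- \frac{1}{10}\right)^{2} = \frac{1}{100}$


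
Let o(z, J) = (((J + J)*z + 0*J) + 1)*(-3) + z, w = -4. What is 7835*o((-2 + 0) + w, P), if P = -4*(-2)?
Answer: 2185965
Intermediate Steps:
P = 8
o(z, J) = -3 + z - 6*J*z (o(z, J) = (((2*J)*z + 0) + 1)*(-3) + z = ((2*J*z + 0) + 1)*(-3) + z = (2*J*z + 1)*(-3) + z = (1 + 2*J*z)*(-3) + z = (-3 - 6*J*z) + z = -3 + z - 6*J*z)
7835*o((-2 + 0) + w, P) = 7835*(-3 + ((-2 + 0) - 4) - 6*8*((-2 + 0) - 4)) = 7835*(-3 + (-2 - 4) - 6*8*(-2 - 4)) = 7835*(-3 - 6 - 6*8*(-6)) = 7835*(-3 - 6 + 288) = 7835*279 = 2185965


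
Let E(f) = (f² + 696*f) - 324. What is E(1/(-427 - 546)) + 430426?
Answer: 407189359151/946729 ≈ 4.3010e+5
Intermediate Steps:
E(f) = -324 + f² + 696*f
E(1/(-427 - 546)) + 430426 = (-324 + (1/(-427 - 546))² + 696/(-427 - 546)) + 430426 = (-324 + (1/(-973))² + 696/(-973)) + 430426 = (-324 + (-1/973)² + 696*(-1/973)) + 430426 = (-324 + 1/946729 - 696/973) + 430426 = -307417403/946729 + 430426 = 407189359151/946729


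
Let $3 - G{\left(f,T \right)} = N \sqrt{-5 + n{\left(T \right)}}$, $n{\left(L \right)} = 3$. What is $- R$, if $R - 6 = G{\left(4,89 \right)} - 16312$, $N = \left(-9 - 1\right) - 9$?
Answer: $16303 - 19 i \sqrt{2} \approx 16303.0 - 26.87 i$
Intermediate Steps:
$N = -19$ ($N = -10 - 9 = -19$)
$G{\left(f,T \right)} = 3 + 19 i \sqrt{2}$ ($G{\left(f,T \right)} = 3 - - 19 \sqrt{-5 + 3} = 3 - - 19 \sqrt{-2} = 3 - - 19 i \sqrt{2} = 3 + 19 i \sqrt{2}$)
$R = -16303 + 19 i \sqrt{2}$ ($R = 6 + \left(\left(3 + 19 i \sqrt{2}\right) - 16312\right) = 6 - \left(16309 - 19 i \sqrt{2}\right) = -16303 + 19 i \sqrt{2} \approx -16303.0 + 26.87 i$)
$- R = - (-16303 + 19 i \sqrt{2}) = 16303 - 19 i \sqrt{2}$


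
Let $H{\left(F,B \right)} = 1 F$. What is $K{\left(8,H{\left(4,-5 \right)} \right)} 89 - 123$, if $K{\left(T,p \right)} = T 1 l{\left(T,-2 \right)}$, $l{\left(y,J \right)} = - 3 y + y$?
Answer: $-11515$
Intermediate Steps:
$l{\left(y,J \right)} = - 2 y$
$H{\left(F,B \right)} = F$
$K{\left(T,p \right)} = - 2 T^{2}$ ($K{\left(T,p \right)} = T 1 \left(- 2 T\right) = T \left(- 2 T\right) = - 2 T^{2}$)
$K{\left(8,H{\left(4,-5 \right)} \right)} 89 - 123 = - 2 \cdot 8^{2} \cdot 89 - 123 = \left(-2\right) 64 \cdot 89 - 123 = \left(-128\right) 89 - 123 = -11392 - 123 = -11515$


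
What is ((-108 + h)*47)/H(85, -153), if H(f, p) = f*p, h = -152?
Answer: 2444/2601 ≈ 0.93964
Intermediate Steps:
((-108 + h)*47)/H(85, -153) = ((-108 - 152)*47)/((85*(-153))) = -260*47/(-13005) = -12220*(-1/13005) = 2444/2601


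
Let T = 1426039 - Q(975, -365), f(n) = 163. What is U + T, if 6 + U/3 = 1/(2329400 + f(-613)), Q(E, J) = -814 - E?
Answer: 1108724449011/776521 ≈ 1.4278e+6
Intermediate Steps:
U = -13977377/776521 (U = -18 + 3/(2329400 + 163) = -18 + 3/2329563 = -18 + 3*(1/2329563) = -18 + 1/776521 = -13977377/776521 ≈ -18.000)
T = 1427828 (T = 1426039 - (-814 - 1*975) = 1426039 - (-814 - 975) = 1426039 - 1*(-1789) = 1426039 + 1789 = 1427828)
U + T = -13977377/776521 + 1427828 = 1108724449011/776521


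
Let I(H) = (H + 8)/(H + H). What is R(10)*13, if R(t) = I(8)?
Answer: 13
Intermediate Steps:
I(H) = (8 + H)/(2*H) (I(H) = (8 + H)/((2*H)) = (8 + H)*(1/(2*H)) = (8 + H)/(2*H))
R(t) = 1 (R(t) = (½)*(8 + 8)/8 = (½)*(⅛)*16 = 1)
R(10)*13 = 1*13 = 13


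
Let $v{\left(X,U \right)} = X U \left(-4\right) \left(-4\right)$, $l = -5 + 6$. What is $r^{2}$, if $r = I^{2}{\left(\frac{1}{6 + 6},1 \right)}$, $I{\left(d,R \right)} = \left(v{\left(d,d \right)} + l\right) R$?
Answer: $\frac{10000}{6561} \approx 1.5242$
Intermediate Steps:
$l = 1$
$v{\left(X,U \right)} = 16 U X$ ($v{\left(X,U \right)} = U X \left(-4\right) \left(-4\right) = - 4 U X \left(-4\right) = 16 U X$)
$I{\left(d,R \right)} = R \left(1 + 16 d^{2}\right)$ ($I{\left(d,R \right)} = \left(16 d d + 1\right) R = \left(16 d^{2} + 1\right) R = \left(1 + 16 d^{2}\right) R = R \left(1 + 16 d^{2}\right)$)
$r = \frac{100}{81}$ ($r = \left(1 \left(1 + 16 \left(\frac{1}{6 + 6}\right)^{2}\right)\right)^{2} = \left(1 \left(1 + 16 \left(\frac{1}{12}\right)^{2}\right)\right)^{2} = \left(1 \left(1 + \frac{16}{144}\right)\right)^{2} = \left(1 \left(1 + 16 \cdot \frac{1}{144}\right)\right)^{2} = \left(1 \left(1 + \frac{1}{9}\right)\right)^{2} = \left(1 \cdot \frac{10}{9}\right)^{2} = \left(\frac{10}{9}\right)^{2} = \frac{100}{81} \approx 1.2346$)
$r^{2} = \left(\frac{100}{81}\right)^{2} = \frac{10000}{6561}$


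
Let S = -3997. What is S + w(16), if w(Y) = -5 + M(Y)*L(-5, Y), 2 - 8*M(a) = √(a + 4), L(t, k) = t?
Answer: -16013/4 + 5*√5/4 ≈ -4000.5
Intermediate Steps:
M(a) = ¼ - √(4 + a)/8 (M(a) = ¼ - √(a + 4)/8 = ¼ - √(4 + a)/8)
w(Y) = -25/4 + 5*√(4 + Y)/8 (w(Y) = -5 + (¼ - √(4 + Y)/8)*(-5) = -5 + (-5/4 + 5*√(4 + Y)/8) = -25/4 + 5*√(4 + Y)/8)
S + w(16) = -3997 + (-25/4 + 5*√(4 + 16)/8) = -3997 + (-25/4 + 5*√20/8) = -3997 + (-25/4 + 5*(2*√5)/8) = -3997 + (-25/4 + 5*√5/4) = -16013/4 + 5*√5/4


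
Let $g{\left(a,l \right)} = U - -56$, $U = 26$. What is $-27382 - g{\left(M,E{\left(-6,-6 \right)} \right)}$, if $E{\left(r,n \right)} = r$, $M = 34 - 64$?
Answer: $-27464$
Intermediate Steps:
$M = -30$
$g{\left(a,l \right)} = 82$ ($g{\left(a,l \right)} = 26 - -56 = 26 + 56 = 82$)
$-27382 - g{\left(M,E{\left(-6,-6 \right)} \right)} = -27382 - 82 = -27464$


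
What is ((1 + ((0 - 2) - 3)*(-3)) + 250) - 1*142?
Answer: 124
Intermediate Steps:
((1 + ((0 - 2) - 3)*(-3)) + 250) - 1*142 = ((1 + (-2 - 3)*(-3)) + 250) - 142 = ((1 - 5*(-3)) + 250) - 142 = ((1 + 15) + 250) - 142 = (16 + 250) - 142 = 266 - 142 = 124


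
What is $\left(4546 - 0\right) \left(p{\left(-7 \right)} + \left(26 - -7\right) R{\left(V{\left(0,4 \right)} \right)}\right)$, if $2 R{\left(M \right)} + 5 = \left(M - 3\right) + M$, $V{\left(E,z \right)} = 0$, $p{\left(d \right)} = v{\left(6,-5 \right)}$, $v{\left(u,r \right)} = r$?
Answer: $-622802$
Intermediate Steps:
$p{\left(d \right)} = -5$
$R{\left(M \right)} = -4 + M$ ($R{\left(M \right)} = - \frac{5}{2} + \frac{\left(M - 3\right) + M}{2} = - \frac{5}{2} + \frac{\left(-3 + M\right) + M}{2} = - \frac{5}{2} + \frac{-3 + 2 M}{2} = - \frac{5}{2} + \left(- \frac{3}{2} + M\right) = -4 + M$)
$\left(4546 - 0\right) \left(p{\left(-7 \right)} + \left(26 - -7\right) R{\left(V{\left(0,4 \right)} \right)}\right) = \left(4546 - 0\right) \left(-5 + \left(26 - -7\right) \left(-4 + 0\right)\right) = \left(4546 + 0\right) \left(-5 + \left(26 + \left(-3 + 10\right)\right) \left(-4\right)\right) = 4546 \left(-5 + \left(26 + 7\right) \left(-4\right)\right) = 4546 \left(-5 + 33 \left(-4\right)\right) = 4546 \left(-5 - 132\right) = 4546 \left(-137\right) = -622802$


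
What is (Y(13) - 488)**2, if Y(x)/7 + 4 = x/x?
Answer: 259081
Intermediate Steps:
Y(x) = -21 (Y(x) = -28 + 7*(x/x) = -28 + 7*1 = -28 + 7 = -21)
(Y(13) - 488)**2 = (-21 - 488)**2 = (-509)**2 = 259081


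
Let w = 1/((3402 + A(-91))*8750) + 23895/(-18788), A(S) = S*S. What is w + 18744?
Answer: 2571270411558217/137187627500 ≈ 18743.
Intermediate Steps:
A(S) = S**2
w = -174478301783/137187627500 (w = 1/((3402 + (-91)**2)*8750) + 23895/(-18788) = (1/8750)/(3402 + 8281) + 23895*(-1/18788) = (1/8750)/11683 - 23895/18788 = (1/11683)*(1/8750) - 23895/18788 = 1/102226250 - 23895/18788 = -174478301783/137187627500 ≈ -1.2718)
w + 18744 = -174478301783/137187627500 + 18744 = 2571270411558217/137187627500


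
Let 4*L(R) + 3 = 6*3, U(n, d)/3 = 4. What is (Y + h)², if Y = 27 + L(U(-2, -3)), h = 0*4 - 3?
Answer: 12321/16 ≈ 770.06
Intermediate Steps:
U(n, d) = 12 (U(n, d) = 3*4 = 12)
L(R) = 15/4 (L(R) = -¾ + (6*3)/4 = -¾ + (¼)*18 = -¾ + 9/2 = 15/4)
h = -3 (h = 0 - 3 = -3)
Y = 123/4 (Y = 27 + 15/4 = 123/4 ≈ 30.750)
(Y + h)² = (123/4 - 3)² = (111/4)² = 12321/16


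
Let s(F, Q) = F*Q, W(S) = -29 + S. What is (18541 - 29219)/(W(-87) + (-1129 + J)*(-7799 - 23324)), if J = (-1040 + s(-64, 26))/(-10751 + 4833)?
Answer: -31596202/103930526913 ≈ -0.00030401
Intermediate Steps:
J = 1352/2959 (J = (-1040 - 64*26)/(-10751 + 4833) = (-1040 - 1664)/(-5918) = -2704*(-1/5918) = 1352/2959 ≈ 0.45691)
(18541 - 29219)/(W(-87) + (-1129 + J)*(-7799 - 23324)) = (18541 - 29219)/((-29 - 87) + (-1129 + 1352/2959)*(-7799 - 23324)) = -10678/(-116 - 3339359/2959*(-31123)) = -10678/(-116 + 103930870157/2959) = -10678/103930526913/2959 = -10678*2959/103930526913 = -31596202/103930526913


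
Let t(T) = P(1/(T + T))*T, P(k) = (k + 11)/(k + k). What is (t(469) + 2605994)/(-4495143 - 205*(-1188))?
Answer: -3350533/2834402 ≈ -1.1821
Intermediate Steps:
P(k) = (11 + k)/(2*k) (P(k) = (11 + k)/((2*k)) = (11 + k)*(1/(2*k)) = (11 + k)/(2*k))
t(T) = T²*(11 + 1/(2*T)) (t(T) = ((11 + 1/(T + T))/(2*(1/(T + T))))*T = ((11 + 1/(2*T))/(2*(1/(2*T))))*T = ((11 + 1/(2*T))/(2*((1/(2*T)))))*T = ((2*T)*(11 + 1/(2*T))/2)*T = (T*(11 + 1/(2*T)))*T = T²*(11 + 1/(2*T)))
(t(469) + 2605994)/(-4495143 - 205*(-1188)) = ((½)*469*(1 + 22*469) + 2605994)/(-4495143 - 205*(-1188)) = ((½)*469*(1 + 10318) + 2605994)/(-4495143 + 243540) = ((½)*469*10319 + 2605994)/(-4251603) = (4839611/2 + 2605994)*(-1/4251603) = (10051599/2)*(-1/4251603) = -3350533/2834402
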